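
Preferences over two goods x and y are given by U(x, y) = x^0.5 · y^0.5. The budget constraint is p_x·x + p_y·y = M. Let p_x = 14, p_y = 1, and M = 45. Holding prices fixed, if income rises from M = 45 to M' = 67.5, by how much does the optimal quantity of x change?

Δx* = 0.8036

Tangency: MRS = y/x = p_x/p_y.
So 0.5·p_y·y = 0.5·p_x·x; combined with the budget, a share 0.5 of income goes to x.
Demand: x*(p_x,p_y,M) = 0.5·M/p_x and y* = 0.5·M/p_y.
At p_x=14, p_y=1, M=45: x* = 0.5·45/14 = 1.6071.
At M' = 67.5: x* = 2.4107. Change: 2.4107 − 1.6071 = 0.8036.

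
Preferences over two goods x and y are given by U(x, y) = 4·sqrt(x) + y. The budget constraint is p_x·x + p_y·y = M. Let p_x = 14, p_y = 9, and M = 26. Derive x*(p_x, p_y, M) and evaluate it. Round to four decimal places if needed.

x* = 1.6531

Set MRS = p_x/p_y: 2·x^(−1/2) = p_x/p_y.
Solve: √x = 2·p_y/p_x, so x*(p_x,p_y) = (2·p_y/p_x)², and y* = (M − p_x·x*)/p_y.
Plugging in: x* = (2·9/14)² = 1.6531.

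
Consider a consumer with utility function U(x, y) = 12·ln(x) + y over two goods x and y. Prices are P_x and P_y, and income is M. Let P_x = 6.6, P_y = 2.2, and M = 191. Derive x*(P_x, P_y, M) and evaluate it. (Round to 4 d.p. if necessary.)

x* = 4

MU_x = 12/x, MU_y = 1. Tangency: 12/x = P_x/P_y.
So x*(P_x,P_y) = 12·P_y/P_x, independent of income; and y* = (M − 12·P_y)/P_y.
At the given prices: x* = 12·2.2/6.6 = 4.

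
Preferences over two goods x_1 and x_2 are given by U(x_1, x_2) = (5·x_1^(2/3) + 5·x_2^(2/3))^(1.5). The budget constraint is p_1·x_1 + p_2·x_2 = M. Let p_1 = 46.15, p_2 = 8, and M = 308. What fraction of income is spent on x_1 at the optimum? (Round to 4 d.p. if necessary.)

share on x_1 = 0.0292

MRS = MU_x_1/MU_x_2 = (x_2/x_1)^(1/3). Set equal to p_1/p_2.
Solve for the ratio: x_2/x_1 = [p_1/p_2]^(3).
With the ratio pinned down, the budget gives x_1* = M/(p_1 + p_2·(x_2/x_1)) and x_2* = (x_2/x_1)·x_1*.
Numerically x_2/x_1 = 191.975212, so x_1* = 308/(46.15 + 8·191.975212) = 0.1947 and x_2* = 191.975212·0.1947 = 37.3768.
Expenditure on x_1: 46.15·0.1947 = 8.9852; share = 0.0292.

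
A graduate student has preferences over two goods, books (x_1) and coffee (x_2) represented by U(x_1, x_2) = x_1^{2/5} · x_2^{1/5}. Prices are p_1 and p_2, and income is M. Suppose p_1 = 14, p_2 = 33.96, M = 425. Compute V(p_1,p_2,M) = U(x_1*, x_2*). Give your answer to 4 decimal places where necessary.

Tangency: MRS = 2·x_2/x_1 = p_1/p_2.
Rearranging, p_2·x_2 = (1/2)·p_1·x_1. Substituting into the budget gives p_1·x_1·(1 + (1/2)) = M.
Demand: x_1*(p_1,p_2,M) = 2/3·M/p_1 and x_2* = 1/3·M/p_2.
At p_1=14, p_2=33.96, M=425: x_1* = 2/3·425/14 = 20.2381, x_2* = 4.1716.
Utility at the optimum: U(20.2381, 4.1716) = 4.4313.

V = 4.4313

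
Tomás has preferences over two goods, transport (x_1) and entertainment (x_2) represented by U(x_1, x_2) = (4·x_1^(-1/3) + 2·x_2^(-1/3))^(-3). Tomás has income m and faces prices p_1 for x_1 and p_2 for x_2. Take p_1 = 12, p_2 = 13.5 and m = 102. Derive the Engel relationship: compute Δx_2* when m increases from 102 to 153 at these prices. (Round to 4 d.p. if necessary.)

From the CES first-order condition, 2·(x_2/x_1)^(4/3) = p_1/p_2.
Hence x_2/x_1 = ((1/2)·p_1/p_2)^(1/(4/3)), i.e. raised to the 0.75 power.
With the ratio pinned down, the budget gives x_1* = m/(p_1 + p_2·(x_2/x_1)) and x_2* = (x_2/x_1)·x_1*.
Numerically x_2/x_1 = 0.544331, so x_1* = 102/(12 + 13.5·0.544331) = 5.2717 and x_2* = 0.544331·5.2717 = 2.8696.
At m' = 153: x_2* = 4.3044. Change: 4.3044 − 2.8696 = 1.4348.

Δx_2* = 1.4348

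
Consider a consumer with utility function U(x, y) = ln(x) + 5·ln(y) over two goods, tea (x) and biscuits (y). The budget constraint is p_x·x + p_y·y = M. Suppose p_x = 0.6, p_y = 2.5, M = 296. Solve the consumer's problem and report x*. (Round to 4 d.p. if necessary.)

x* = 82.2222

Demand: x*(p_x,p_y,M) = 1/6·M/p_x and y* = 5/6·M/p_y.
At p_x=0.6, p_y=2.5, M=296: x* = 1/6·296/0.6 = 82.2222.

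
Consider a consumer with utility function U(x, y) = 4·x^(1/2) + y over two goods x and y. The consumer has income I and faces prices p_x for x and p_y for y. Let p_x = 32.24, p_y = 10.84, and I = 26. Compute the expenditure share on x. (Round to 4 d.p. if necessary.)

share on x = 0.5607

MU_x = 2/√x, MU_y = 1. Tangency: 2/√x = p_x/p_y.
Thus x* = (2·p_y/p_x)² — independent of I — with the rest of income spent on y.
Plugging in: x* = (2·10.84/32.24)² = 0.4522, y* = 1.0536.
Expenditure on x: 32.24·0.4522 = 14.5789; share = 0.5607.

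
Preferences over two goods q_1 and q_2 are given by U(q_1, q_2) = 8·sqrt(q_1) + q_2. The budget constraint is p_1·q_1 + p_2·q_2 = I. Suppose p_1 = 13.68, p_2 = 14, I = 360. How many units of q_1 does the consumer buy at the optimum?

Solve: √q_1 = 4·p_2/p_1, so q_1*(p_1,p_2) = (4·p_2/p_1)², and q_2* = (I − p_1·q_1*)/p_2.
Plugging in: q_1* = (4·14/13.68)² = 16.7573.

q_1* = 16.7573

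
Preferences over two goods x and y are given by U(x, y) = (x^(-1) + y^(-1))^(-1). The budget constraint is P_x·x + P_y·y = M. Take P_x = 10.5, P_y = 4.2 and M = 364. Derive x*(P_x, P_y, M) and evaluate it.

MRS = MU_x/MU_y = (y/x)^(2). Set equal to P_x/P_y.
Hence y/x = (P_x/P_y)^(1/(2)), i.e. raised to the 0.5 power.
Substitute y = (y/x)·x into the budget: x* = M/(P_x + P_y·(y/x)).
Numerically y/x = 1.581139, so x* = 364/(10.5 + 4.2·1.581139) = 21.2359.

x* = 21.2359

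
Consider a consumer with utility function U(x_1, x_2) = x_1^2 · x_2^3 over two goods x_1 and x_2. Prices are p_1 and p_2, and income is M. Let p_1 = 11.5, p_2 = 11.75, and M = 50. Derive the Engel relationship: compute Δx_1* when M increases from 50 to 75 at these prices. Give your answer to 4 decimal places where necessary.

Demand: x_1*(p_1,p_2,M) = 0.4·M/p_1 and x_2* = 0.6·M/p_2.
At p_1=11.5, p_2=11.75, M=50: x_1* = 0.4·50/11.5 = 1.7391.
At M' = 75: x_1* = 2.6087. Change: 2.6087 − 1.7391 = 0.8696.

Δx_1* = 0.8696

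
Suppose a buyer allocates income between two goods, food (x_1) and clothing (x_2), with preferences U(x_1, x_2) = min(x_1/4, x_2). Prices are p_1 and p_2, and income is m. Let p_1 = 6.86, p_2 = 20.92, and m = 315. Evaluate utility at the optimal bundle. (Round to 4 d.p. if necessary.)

V = 6.5136

Demand: x_1*(p_1,p_2,m) = 4·m/(4·p_1 + p_2), x_2* = m/(4·p_1 + p_2).
Here 4·6.86 + 20.92 = 48.36, giving x_1* = 26.0546 and x_2* = 6.5136.
Utility at the optimum: U(26.0546, 6.5136) = 6.5136.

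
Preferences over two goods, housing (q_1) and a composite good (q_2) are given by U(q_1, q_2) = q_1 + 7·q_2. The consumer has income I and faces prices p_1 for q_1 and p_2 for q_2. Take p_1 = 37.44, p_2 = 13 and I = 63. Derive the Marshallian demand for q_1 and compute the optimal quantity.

q_1* = 0

Linear utility — the consumer picks whichever good has higher MU/price: 1/37.44 = 0.0267 vs 7/13 = 0.5385.
q_2 gives more utility per dollar, so spend all income on q_2: q_2* = I/p_2, q_1* = 0.
Numerically: q_1* = 0, q_2* = 4.8462.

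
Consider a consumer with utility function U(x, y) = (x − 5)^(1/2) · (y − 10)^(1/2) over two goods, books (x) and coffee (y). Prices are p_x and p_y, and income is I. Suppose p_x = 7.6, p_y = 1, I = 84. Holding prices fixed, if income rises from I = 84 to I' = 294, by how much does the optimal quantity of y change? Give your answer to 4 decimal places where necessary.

MRS = (y−10)/(x−5). Tangency with p_x/p_y gives y−10 = (p_x/p_y)·(x−5).
Substituting into the budget: x* = 5 + 0.5·(I − 5·p_x − 10·p_y)/p_x, and y* = 10 + 0.5·(…)/p_y.
Discretionary income = 84 − 5·7.6 − 10·1 = 36; y* = 10 + 0.5·36/1 = 28.
At I' = 294: y* = 133. Change: 133 − 28 = 105.

Δy* = 105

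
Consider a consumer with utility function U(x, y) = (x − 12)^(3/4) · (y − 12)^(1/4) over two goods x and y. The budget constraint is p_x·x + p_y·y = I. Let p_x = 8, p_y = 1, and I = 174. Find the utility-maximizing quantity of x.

Discretionary income = 174 − 12·8 − 12·1 = 66; x* = 12 + 0.75·66/8 = 18.1875.

x* = 18.1875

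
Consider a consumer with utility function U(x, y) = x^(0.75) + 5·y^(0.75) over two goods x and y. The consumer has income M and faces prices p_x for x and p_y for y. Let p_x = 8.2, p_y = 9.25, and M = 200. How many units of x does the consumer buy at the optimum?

x* = 0.0559

Numerically y/x = 385.983283, so x* = 200/(8.2 + 9.25·385.983283) = 0.0559.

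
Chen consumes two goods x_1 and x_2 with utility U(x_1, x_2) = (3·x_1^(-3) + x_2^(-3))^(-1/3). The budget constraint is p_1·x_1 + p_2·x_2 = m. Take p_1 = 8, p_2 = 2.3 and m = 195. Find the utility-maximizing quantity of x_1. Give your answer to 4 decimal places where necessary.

MRS = MU_x_1/MU_x_2 = 3·(x_2/x_1)^(4). Set equal to p_1/p_2.
Hence x_2/x_1 = ((1/3)·p_1/p_2)^(1/(4)), i.e. raised to the 0.25 power.
With the ratio pinned down, the budget gives x_1* = m/(p_1 + p_2·(x_2/x_1)) and x_2* = (x_2/x_1)·x_1*.
Numerically x_2/x_1 = 1.037672, so x_1* = 195/(8 + 2.3·1.037672) = 18.7741.

x_1* = 18.7741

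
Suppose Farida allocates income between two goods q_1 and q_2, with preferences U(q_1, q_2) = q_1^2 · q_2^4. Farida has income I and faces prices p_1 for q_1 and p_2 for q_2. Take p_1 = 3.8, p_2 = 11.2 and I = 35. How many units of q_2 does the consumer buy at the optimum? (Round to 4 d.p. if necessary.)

The MRS is (1/2)·q_2/q_1. Set MRS = p_1/p_2.
Rearranging, p_2·q_2 = 2·p_1·q_1. Substituting into the budget gives p_1·q_1·(1 + 2) = I.
Demand: q_1*(p_1,p_2,I) = 1/3·I/p_1 and q_2* = 2/3·I/p_2.
At p_1=3.8, p_2=11.2, I=35: q_2* = 2/3·35/11.2 = 2.0833.

q_2* = 2.0833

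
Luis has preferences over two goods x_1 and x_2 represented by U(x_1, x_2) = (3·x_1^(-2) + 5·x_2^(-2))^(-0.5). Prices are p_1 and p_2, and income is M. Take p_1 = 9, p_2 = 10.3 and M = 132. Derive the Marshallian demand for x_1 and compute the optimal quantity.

With the ratio pinned down, the budget gives x_1* = M/(p_1 + p_2·(x_2/x_1)) and x_2* = (x_2/x_1)·x_1*.
Numerically x_2/x_1 = 1.133491, so x_1* = 132/(9 + 10.3·1.133491) = 6.3845.

x_1* = 6.3845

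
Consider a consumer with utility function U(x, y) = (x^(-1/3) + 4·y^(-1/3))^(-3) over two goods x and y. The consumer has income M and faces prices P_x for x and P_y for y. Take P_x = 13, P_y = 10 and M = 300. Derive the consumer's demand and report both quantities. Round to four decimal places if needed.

From the CES first-order condition, (1/4)·(y/x)^(4/3) = P_x/P_y.
Solve for the ratio: y/x = [4·P_x/P_y]^(0.75).
Substitute y = (y/x)·x into the budget: x* = M/(P_x + P_y·(y/x)).
Numerically y/x = 3.443519, so x* = 300/(13 + 10·3.443519) = 6.3244 and y* = 3.443519·6.3244 = 21.7783.

x* = 6.3244, y* = 21.7783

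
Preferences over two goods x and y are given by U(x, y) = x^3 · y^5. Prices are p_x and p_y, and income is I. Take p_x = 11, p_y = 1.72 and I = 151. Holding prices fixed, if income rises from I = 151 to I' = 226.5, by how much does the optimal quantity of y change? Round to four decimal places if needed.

Tangency: MRS = (3/5)·y/x = p_x/p_y.
So 3·p_y·y = 5·p_x·x; combined with the budget, a share 0.375 of income goes to x.
Demand: x*(p_x,p_y,I) = 0.375·I/p_x and y* = 0.625·I/p_y.
At p_x=11, p_y=1.72, I=151: y* = 0.625·151/1.72 = 54.8692.
At I' = 226.5: y* = 82.3038. Change: 82.3038 − 54.8692 = 27.4346.

Δy* = 27.4346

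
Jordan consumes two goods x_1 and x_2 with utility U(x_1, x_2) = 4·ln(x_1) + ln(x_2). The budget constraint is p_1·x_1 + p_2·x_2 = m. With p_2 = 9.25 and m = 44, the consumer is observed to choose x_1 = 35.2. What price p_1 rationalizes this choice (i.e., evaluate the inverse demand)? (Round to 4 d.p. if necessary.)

p_1 = 1

Tangency: MRS = 4·x_2/x_1 = p_1/p_2.
So 4·p_2·x_2 = p_1·x_1; combined with the budget, a share 0.8 of income goes to x_1.
Demand: x_1*(p_1,p_2,m) = 0.8·m/p_1 and x_2* = 0.2·m/p_2.
Set x_1* = 35.2 in the demand function and solve for p_1: p_1 = 1.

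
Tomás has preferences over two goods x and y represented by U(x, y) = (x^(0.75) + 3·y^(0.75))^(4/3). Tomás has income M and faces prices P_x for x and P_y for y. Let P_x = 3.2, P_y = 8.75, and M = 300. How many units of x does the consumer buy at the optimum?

x* = 18.8937

From the CES first-order condition, (1/3)·(y/x)^(0.25) = P_x/P_y.
Hence y/x = (3·P_x/P_y)^(1/(0.25)), i.e. raised to the 4 power.
Substitute y = (y/x)·x into the budget: x* = M/(P_x + P_y·(y/x)).
Numerically y/x = 1.448948, so x* = 300/(3.2 + 8.75·1.448948) = 18.8937.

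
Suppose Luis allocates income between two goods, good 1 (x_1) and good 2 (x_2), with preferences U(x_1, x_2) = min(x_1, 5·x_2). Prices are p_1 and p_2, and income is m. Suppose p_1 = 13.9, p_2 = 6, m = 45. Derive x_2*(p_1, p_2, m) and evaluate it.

x_2* = 0.596

Leontief preferences: the optimum is at the kink where x_1/5 = x_2/1, i.e. x_2 = (1/5)·x_1.
Budget: p_1·x_1 + p_2·(1/5)·x_1 = m, so (5·p_1 + p_2)·x_1 = 5·m.
Demand: x_1*(p_1,p_2,m) = 5·m/(5·p_1 + p_2), x_2* = m/(5·p_1 + p_2).
Here 5·13.9 + 6 = 75.5, giving x_2* = 0.596.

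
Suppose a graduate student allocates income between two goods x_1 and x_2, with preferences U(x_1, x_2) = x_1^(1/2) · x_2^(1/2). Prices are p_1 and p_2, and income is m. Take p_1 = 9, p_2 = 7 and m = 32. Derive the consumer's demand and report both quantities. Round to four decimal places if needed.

Tangency: MRS = x_2/x_1 = p_1/p_2.
Rearranging, p_2·x_2 = p_1·x_1. Substituting into the budget gives p_1·x_1·(1 + 1) = m.
Demand: x_1*(p_1,p_2,m) = 0.5·m/p_1 and x_2* = 0.5·m/p_2.
At p_1=9, p_2=7, m=32: x_1* = 0.5·32/9 = 1.7778, x_2* = 2.2857.

x_1* = 1.7778, x_2* = 2.2857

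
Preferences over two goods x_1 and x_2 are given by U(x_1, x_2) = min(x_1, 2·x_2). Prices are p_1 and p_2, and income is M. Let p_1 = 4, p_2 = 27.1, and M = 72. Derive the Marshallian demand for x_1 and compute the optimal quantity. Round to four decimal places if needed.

x_1* = 4.1026

Here 2·4 + 27.1 = 35.1, giving x_1* = 4.1026.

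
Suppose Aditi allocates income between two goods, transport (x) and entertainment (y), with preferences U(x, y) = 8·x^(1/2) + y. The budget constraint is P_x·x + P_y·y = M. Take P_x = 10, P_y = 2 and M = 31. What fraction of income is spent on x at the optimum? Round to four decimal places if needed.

share on x = 0.2065

Set MRS = P_x/P_y: 4·x^(−1/2) = P_x/P_y.
Thus x* = (4·P_y/P_x)² — independent of M — with the rest of income spent on y.
Plugging in: x* = (4·2/10)² = 0.64, y* = 12.3.
Expenditure on x: 10·0.64 = 6.4; share = 0.2065.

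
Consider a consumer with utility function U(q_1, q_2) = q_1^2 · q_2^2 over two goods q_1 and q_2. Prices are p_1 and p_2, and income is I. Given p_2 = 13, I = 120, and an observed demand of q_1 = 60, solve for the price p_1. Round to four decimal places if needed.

Tangency: MRS = q_2/q_1 = p_1/p_2.
So 2·p_2·q_2 = 2·p_1·q_1; combined with the budget, a share 0.5 of income goes to q_1.
Demand: q_1*(p_1,p_2,I) = 0.5·I/p_1 and q_2* = 0.5·I/p_2.
Set q_1* = 60 in the demand function and solve for p_1: p_1 = 1.

p_1 = 1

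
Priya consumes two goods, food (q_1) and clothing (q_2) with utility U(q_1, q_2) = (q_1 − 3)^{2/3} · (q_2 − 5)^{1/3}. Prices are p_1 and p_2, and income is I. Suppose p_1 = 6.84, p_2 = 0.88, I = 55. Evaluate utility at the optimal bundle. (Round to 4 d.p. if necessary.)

This is Cobb-Douglas in (q_1−3, q_2−5): tangency gives 2/3·p_2·(q_2−5) = 1/3·p_1·(q_1−3).
After buying the subsistence bundle (3, 5), a share 2/3 of the remaining income goes to q_1: q_1* = 3 + 2/3·(I − 3p_1 − 5p_2)/p_1.
Discretionary income = 55 − 3·6.84 − 5·0.88 = 30.08; q_1* = 3 + 2/3·30.08/6.84 = 5.9318; q_2* = 5 + 1/3·30.08/0.88 = 16.3939.
Utility at the optimum: U(5.9318, 16.3939) = 4.6094.

V = 4.6094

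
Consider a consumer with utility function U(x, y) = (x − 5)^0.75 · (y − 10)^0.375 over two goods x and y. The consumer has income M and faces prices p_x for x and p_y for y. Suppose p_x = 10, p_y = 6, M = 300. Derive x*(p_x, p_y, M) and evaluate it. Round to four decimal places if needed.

MRS = 2·(y−10)/(x−5). Tangency with p_x/p_y gives y−10 = (1/2)·(p_x/p_y)·(x−5).
After buying the subsistence bundle (5, 10), a share 2/3 of the remaining income goes to x: x* = 5 + 2/3·(M − 5p_x − 10p_y)/p_x.
Discretionary income = 300 − 5·10 − 10·6 = 190; x* = 5 + 2/3·190/10 = 17.6667.

x* = 17.6667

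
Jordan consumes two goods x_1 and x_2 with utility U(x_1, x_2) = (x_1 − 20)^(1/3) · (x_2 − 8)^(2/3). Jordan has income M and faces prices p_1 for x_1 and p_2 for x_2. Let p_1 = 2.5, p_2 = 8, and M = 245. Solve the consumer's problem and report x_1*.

x_1* = 37.4667

Substituting into the budget: x_1* = 20 + 1/3·(M − 20·p_1 − 8·p_2)/p_1, and x_2* = 8 + 2/3·(…)/p_2.
Discretionary income = 245 − 20·2.5 − 8·8 = 131; x_1* = 20 + 1/3·131/2.5 = 37.4667.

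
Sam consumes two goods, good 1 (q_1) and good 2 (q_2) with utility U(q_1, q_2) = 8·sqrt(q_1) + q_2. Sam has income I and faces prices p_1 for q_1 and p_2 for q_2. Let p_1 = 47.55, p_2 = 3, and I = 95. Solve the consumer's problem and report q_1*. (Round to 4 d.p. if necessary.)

q_1* = 0.0637

Set MRS = p_1/p_2: 4·q_1^(−1/2) = p_1/p_2.
Thus q_1* = (4·p_2/p_1)² — independent of I — with the rest of income spent on q_2.
Plugging in: q_1* = (4·3/47.55)² = 0.0637.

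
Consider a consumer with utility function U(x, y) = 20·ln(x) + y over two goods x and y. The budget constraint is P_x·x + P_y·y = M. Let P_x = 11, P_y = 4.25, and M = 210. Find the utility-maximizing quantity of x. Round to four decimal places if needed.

x* = 7.7273

Set MRS = P_x/P_y: (20/x)/1 = P_x/P_y.
So x*(P_x,P_y) = 20·P_y/P_x, independent of income; and y* = (M − 20·P_y)/P_y.
At the given prices: x* = 20·4.25/11 = 7.7273.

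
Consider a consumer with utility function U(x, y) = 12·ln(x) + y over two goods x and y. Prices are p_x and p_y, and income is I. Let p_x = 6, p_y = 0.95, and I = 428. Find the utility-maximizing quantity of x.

MU_x = 12/x, MU_y = 1. Tangency: 12/x = p_x/p_y.
So x*(p_x,p_y) = 12·p_y/p_x, independent of income; and y* = (I − 12·p_y)/p_y.
At the given prices: x* = 12·0.95/6 = 1.9.

x* = 1.9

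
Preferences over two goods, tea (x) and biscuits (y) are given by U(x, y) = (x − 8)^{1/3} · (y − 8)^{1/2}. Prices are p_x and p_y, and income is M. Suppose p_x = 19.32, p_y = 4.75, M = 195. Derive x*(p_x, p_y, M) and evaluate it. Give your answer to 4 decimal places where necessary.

x* = 8.0505

Substituting into the budget: x* = 8 + 0.4·(M − 8·p_x − 8·p_y)/p_x, and y* = 8 + 0.6·(…)/p_y.
Discretionary income = 195 − 8·19.32 − 8·4.75 = 2.44; x* = 8 + 0.4·2.44/19.32 = 8.0505.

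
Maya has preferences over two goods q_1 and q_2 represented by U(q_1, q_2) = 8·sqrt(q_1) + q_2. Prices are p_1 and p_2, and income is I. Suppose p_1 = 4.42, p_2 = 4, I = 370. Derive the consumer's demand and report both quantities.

q_1* = 13.1037, q_2* = 78.0204

MU_q_1 = 4/√q_1, MU_q_2 = 1. Tangency: 4/√q_1 = p_1/p_2.
Thus q_1* = (4·p_2/p_1)² — independent of I — with the rest of income spent on q_2.
Plugging in: q_1* = (4·4/4.42)² = 13.1037, q_2* = 78.0204.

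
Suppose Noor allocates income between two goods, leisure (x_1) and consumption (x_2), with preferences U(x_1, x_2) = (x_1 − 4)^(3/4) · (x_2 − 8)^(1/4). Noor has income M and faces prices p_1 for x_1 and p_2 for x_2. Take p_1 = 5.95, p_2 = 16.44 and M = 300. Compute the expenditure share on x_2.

share on x_2 = 0.559

MRS = 3·(x_2−8)/(x_1−4). Tangency with p_1/p_2 gives x_2−8 = (1/3)·(p_1/p_2)·(x_1−4).
Substituting into the budget: x_1* = 4 + 0.75·(M − 4·p_1 − 8·p_2)/p_1, and x_2* = 8 + 0.25·(…)/p_2.
Discretionary income = 300 − 4·5.95 − 8·16.44 = 144.68; x_1* = 4 + 0.75·144.68/5.95 = 22.237; x_2* = 8 + 0.25·144.68/16.44 = 10.2001.
Expenditure on x_2: 16.44·10.2001 = 167.69; share = 0.559.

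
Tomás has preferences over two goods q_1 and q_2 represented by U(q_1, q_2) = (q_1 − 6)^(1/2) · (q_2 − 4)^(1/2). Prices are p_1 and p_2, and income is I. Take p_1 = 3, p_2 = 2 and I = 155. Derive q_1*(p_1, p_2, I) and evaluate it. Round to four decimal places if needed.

q_1* = 27.5

Let q_1' = q_1−6, q_2' = q_2−4. MRS = q_2'/q_1' = p_1/p_2.
After buying the subsistence bundle (6, 4), a share 0.5 of the remaining income goes to q_1: q_1* = 6 + 0.5·(I − 6p_1 − 4p_2)/p_1.
Discretionary income = 155 − 6·3 − 4·2 = 129; q_1* = 6 + 0.5·129/3 = 27.5.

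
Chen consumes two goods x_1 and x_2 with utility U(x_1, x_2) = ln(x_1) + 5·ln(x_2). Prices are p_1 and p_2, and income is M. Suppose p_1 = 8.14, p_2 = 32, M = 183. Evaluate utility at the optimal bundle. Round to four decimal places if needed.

MU_x_1/MU_x_2 = (x_2)/(5·x_1); tangency sets this equal to p_1/p_2.
So p_2·x_2 = 5·p_1·x_1; combined with the budget, a share 1/6 of income goes to x_1.
Demand: x_1*(p_1,p_2,M) = 1/6·M/p_1 and x_2* = 5/6·M/p_2.
At p_1=8.14, p_2=32, M=183: x_1* = 1/6·183/8.14 = 3.7469, x_2* = 4.7656.
Utility at the optimum: U(3.7469, 4.7656) = 9.1281.

V = 9.1281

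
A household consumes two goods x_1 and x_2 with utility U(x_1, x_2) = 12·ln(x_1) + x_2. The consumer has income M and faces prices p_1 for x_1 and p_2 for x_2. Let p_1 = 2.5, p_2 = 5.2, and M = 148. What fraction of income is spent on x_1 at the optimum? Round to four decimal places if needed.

MU_x_1 = 12/x_1, MU_x_2 = 1. Tangency: 12/x_1 = p_1/p_2.
So x_1*(p_1,p_2) = 12·p_2/p_1, independent of income; and x_2* = (M − 12·p_2)/p_2.
At the given prices: x_1* = 12·5.2/2.5 = 24.96, and x_2* = 16.4615.
Expenditure on x_1: 2.5·24.96 = 62.4; share = 0.4216.

share on x_1 = 0.4216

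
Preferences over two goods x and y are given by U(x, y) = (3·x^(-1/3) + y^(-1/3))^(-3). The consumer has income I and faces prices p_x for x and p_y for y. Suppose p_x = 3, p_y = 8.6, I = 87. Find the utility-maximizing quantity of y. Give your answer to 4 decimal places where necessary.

y* = 3.6762

MRS = MU_x/MU_y = 3·(y/x)^(4/3). Set equal to p_x/p_y.
Solve for the ratio: y/x = [(1/3)·p_x/p_y]^(0.75).
With the ratio pinned down, the budget gives x* = I/(p_x + p_y·(y/x)) and y* = (y/x)·x*.
Numerically y/x = 0.199125, so x* = 87/(3 + 8.6·0.199125) = 18.4616 and y* = 0.199125·18.4616 = 3.6762.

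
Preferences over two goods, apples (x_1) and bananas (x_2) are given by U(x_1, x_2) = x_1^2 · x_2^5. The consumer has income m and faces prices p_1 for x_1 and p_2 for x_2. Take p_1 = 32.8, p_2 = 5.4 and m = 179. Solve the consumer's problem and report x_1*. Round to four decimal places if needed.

x_1* = 1.5592

MU_x_1/MU_x_2 = (2·x_2)/(5·x_1); tangency sets this equal to p_1/p_2.
So 2·p_2·x_2 = 5·p_1·x_1; combined with the budget, a share 2/7 of income goes to x_1.
Demand: x_1*(p_1,p_2,m) = 2/7·m/p_1 and x_2* = 5/7·m/p_2.
At p_1=32.8, p_2=5.4, m=179: x_1* = 2/7·179/32.8 = 1.5592.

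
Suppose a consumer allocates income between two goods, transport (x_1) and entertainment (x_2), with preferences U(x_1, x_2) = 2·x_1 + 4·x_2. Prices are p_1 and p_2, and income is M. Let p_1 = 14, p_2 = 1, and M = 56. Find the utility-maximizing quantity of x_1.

Linear utility — the consumer picks whichever good has higher MU/price: 2/14 = 0.1429 vs 4/1 = 4.
x_2 gives more utility per dollar, so spend all income on x_2: x_2* = M/p_2, x_1* = 0.
Numerically: x_1* = 0, x_2* = 56.

x_1* = 0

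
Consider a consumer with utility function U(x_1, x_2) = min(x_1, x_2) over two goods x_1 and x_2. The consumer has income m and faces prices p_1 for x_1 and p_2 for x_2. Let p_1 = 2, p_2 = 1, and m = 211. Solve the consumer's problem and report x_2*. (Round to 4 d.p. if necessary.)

x_2* = 70.3333

With perfect complements, no substitution: consume in ratio x_1:x_2 = 1:1.
Budget: p_1·x_1 + p_2·x_1 = m, so (p_1 + p_2)·x_1 = m.
Demand: x_1*(p_1,p_2,m) = m/(p_1 + p_2), x_2* = m/(p_1 + p_2).
Here 2 + 1 = 3, giving x_2* = 70.3333.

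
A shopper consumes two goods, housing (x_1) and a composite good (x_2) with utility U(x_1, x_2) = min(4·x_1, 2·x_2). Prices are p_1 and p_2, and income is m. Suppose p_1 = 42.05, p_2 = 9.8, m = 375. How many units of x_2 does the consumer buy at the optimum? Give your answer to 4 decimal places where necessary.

x_2* = 12.1655

Leontief preferences: the optimum is at the kink where x_1/2 = x_2/4, i.e. x_2 = 2·x_1.
Budget: p_1·x_1 + p_2·2·x_1 = m, so (2·p_1 + 4·p_2)·x_1 = 2·m.
Demand: x_1*(p_1,p_2,m) = 2·m/(2·p_1 + 4·p_2), x_2* = 4·m/(2·p_1 + 4·p_2).
Here 2·42.05 + 4·9.8 = 123.3, giving x_2* = 12.1655.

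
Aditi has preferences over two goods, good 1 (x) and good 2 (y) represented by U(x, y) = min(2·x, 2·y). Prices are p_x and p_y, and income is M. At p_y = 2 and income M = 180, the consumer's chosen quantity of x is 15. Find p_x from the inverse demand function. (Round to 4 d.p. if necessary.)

Leontief preferences: the optimum is at the kink where x/2 = y/2, i.e. y = x.
Budget: p_x·x + p_y·x = M, so (2·p_x + 2·p_y)·x = 2·M.
Demand: x*(p_x,p_y,M) = 2·M/(2·p_x + 2·p_y), y* = 2·M/(2·p_x + 2·p_y).
Set x* = 15 in the demand function and solve for p_x: p_x = 10.

p_x = 10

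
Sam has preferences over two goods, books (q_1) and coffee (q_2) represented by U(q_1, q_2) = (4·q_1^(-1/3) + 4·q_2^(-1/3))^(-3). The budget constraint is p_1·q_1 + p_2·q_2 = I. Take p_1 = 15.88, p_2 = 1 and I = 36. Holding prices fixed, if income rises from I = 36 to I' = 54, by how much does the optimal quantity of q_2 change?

MU_q_1 ∝ 4·q_1^(-4/3), MU_q_2 ∝ 4·q_2^(-4/3), so MRS = (q_2/q_1)^(4/3) = p_1/p_2.
Hence q_2/q_1 = (p_1/p_2)^(1/(4/3)), i.e. raised to the 0.75 power.
With the ratio pinned down, the budget gives q_1* = I/(p_1 + p_2·(q_2/q_1)) and q_2* = (q_2/q_1)·q_1*.
Numerically q_2/q_1 = 7.954958, so q_1* = 36/(15.88 + 1·7.954958) = 1.5104 and q_2* = 7.954958·1.5104 = 12.0151.
At I' = 54: q_2* = 18.0226. Change: 18.0226 − 12.0151 = 6.0075.

Δq_2* = 6.0075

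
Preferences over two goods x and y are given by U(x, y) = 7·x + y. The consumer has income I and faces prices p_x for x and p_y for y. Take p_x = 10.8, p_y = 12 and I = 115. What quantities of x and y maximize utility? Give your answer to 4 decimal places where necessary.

x* = 10.6481, y* = 0

Linear utility — the consumer picks whichever good has higher MU/price: 7/10.8 = 0.6481 vs 1/12 = 0.0833.
x gives more utility per dollar, so spend all income on x: x* = I/p_x, y* = 0.
Numerically: x* = 10.6481, y* = 0.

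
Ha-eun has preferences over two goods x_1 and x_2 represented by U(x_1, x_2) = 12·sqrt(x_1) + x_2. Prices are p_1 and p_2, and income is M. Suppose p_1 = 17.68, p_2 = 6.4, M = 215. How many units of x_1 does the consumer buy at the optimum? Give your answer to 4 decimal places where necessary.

MU_x_1 = 6/√x_1, MU_x_2 = 1. Tangency: 6/√x_1 = p_1/p_2.
Solve: √x_1 = 6·p_2/p_1, so x_1*(p_1,p_2) = (6·p_2/p_1)², and x_2* = (M − p_1·x_1*)/p_2.
Plugging in: x_1* = (6·6.4/17.68)² = 4.7173.

x_1* = 4.7173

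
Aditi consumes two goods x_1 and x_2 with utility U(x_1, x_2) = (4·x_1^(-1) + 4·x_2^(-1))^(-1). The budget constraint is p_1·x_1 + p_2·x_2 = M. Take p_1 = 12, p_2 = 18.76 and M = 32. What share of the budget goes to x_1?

share on x_1 = 0.4444

From the CES first-order condition, (x_2/x_1)^(2) = p_1/p_2.
Solve for the ratio: x_2/x_1 = [p_1/p_2]^(0.5).
With the ratio pinned down, the budget gives x_1* = M/(p_1 + p_2·(x_2/x_1)) and x_2* = (x_2/x_1)·x_1*.
Numerically x_2/x_1 = 0.799787, so x_1* = 32/(12 + 18.76·0.799787) = 1.185 and x_2* = 0.799787·1.185 = 0.9478.
Expenditure on x_1: 12·1.185 = 14.2201; share = 0.4444.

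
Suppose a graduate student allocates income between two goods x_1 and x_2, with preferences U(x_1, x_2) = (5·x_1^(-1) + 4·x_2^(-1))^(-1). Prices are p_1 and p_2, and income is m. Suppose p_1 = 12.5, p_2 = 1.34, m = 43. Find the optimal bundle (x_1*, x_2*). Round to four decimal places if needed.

With the ratio pinned down, the budget gives x_1* = m/(p_1 + p_2·(x_2/x_1)) and x_2* = (x_2/x_1)·x_1*.
Numerically x_2/x_1 = 2.731792, so x_1* = 43/(12.5 + 1.34·2.731792) = 2.6608 and x_2* = 2.731792·2.6608 = 7.2687.

x_1* = 2.6608, x_2* = 7.2687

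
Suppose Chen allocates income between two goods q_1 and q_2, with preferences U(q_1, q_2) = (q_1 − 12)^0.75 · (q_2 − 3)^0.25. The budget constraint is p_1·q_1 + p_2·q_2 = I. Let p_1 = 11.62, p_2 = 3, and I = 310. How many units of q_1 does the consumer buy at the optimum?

MRS = 3·(q_2−3)/(q_1−12). Tangency with p_1/p_2 gives q_2−3 = (1/3)·(p_1/p_2)·(q_1−12).
After buying the subsistence bundle (12, 3), a share 0.75 of the remaining income goes to q_1: q_1* = 12 + 0.75·(I − 12p_1 − 3p_2)/p_1.
Discretionary income = 310 − 12·11.62 − 3·3 = 161.56; q_1* = 12 + 0.75·161.56/11.62 = 22.4277.

q_1* = 22.4277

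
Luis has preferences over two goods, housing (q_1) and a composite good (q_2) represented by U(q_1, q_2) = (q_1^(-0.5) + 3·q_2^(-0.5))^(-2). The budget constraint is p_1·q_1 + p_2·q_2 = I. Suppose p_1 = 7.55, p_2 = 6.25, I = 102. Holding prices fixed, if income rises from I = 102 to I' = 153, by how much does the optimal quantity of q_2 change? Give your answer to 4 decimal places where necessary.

Δq_2* = 5.3968

MRS = MU_q_1/MU_q_2 = (1/3)·(q_2/q_1)^(1.5). Set equal to p_1/p_2.
Solve for the ratio: q_2/q_1 = [3·p_1/p_2]^(2/3).
Substitute q_2 = (q_2/q_1)·q_1 into the budget: q_1* = I/(p_1 + p_2·(q_2/q_1)).
Numerically q_2/q_1 = 2.359349, so q_1* = 102/(7.55 + 6.25·2.359349) = 4.5748 and q_2* = 2.359349·4.5748 = 10.7936.
At I' = 153: q_2* = 16.1904. Change: 16.1904 − 10.7936 = 5.3968.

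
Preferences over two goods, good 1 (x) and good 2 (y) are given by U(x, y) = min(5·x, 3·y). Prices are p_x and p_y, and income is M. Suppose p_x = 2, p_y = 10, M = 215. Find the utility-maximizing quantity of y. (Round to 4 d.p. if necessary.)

With perfect complements, no substitution: consume in ratio x:y = 3:5.
Budget: p_x·x + p_y·(5/3)·x = M, so (3·p_x + 5·p_y)·x = 3·M.
Demand: x*(p_x,p_y,M) = 3·M/(3·p_x + 5·p_y), y* = 5·M/(3·p_x + 5·p_y).
Here 3·2 + 5·10 = 56, giving y* = 19.1964.

y* = 19.1964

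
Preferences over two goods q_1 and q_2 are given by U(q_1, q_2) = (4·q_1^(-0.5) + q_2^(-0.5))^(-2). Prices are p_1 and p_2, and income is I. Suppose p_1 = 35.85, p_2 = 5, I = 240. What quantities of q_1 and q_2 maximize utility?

MU_q_1 ∝ 4·q_1^(-1.5), MU_q_2 ∝ q_2^(-1.5), so MRS = 4·(q_2/q_1)^(1.5) = p_1/p_2.
Hence q_2/q_1 = ((1/4)·p_1/p_2)^(1/(1.5)), i.e. raised to the 2/3 power.
With the ratio pinned down, the budget gives q_1* = I/(p_1 + p_2·(q_2/q_1)) and q_2* = (q_2/q_1)·q_1*.
Numerically q_2/q_1 = 1.475614, so q_1* = 240/(35.85 + 5·1.475614) = 5.5519 and q_2* = 1.475614·5.5519 = 8.1925.

q_1* = 5.5519, q_2* = 8.1925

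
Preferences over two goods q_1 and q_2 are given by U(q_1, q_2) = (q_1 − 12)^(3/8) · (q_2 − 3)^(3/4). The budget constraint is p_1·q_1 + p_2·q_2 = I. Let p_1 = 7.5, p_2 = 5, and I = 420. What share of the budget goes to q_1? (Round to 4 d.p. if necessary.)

share on q_1 = 0.4643

This is Cobb-Douglas in (q_1−12, q_2−3): tangency gives 0.375·p_2·(q_2−3) = 0.75·p_1·(q_1−12).
After buying the subsistence bundle (12, 3), a share 1/3 of the remaining income goes to q_1: q_1* = 12 + 1/3·(I − 12p_1 − 3p_2)/p_1.
Discretionary income = 420 − 12·7.5 − 3·5 = 315; q_1* = 12 + 1/3·315/7.5 = 26; q_2* = 3 + 2/3·315/5 = 45.
Expenditure on q_1: 7.5·26 = 195; share = 0.4643.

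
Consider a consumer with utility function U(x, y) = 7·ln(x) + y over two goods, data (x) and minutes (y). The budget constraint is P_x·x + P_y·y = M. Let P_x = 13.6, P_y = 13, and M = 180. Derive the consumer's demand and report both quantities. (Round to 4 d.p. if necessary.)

x* = 6.6912, y* = 6.8462

Set MRS = P_x/P_y: (7/x)/1 = P_x/P_y.
So x*(P_x,P_y) = 7·P_y/P_x, independent of income; and y* = (M − 7·P_y)/P_y.
At the given prices: x* = 7·13/13.6 = 6.6912, and y* = 6.8462.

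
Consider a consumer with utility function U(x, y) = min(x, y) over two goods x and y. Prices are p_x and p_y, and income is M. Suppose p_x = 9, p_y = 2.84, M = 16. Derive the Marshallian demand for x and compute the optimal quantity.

x* = 1.3514

Leontief preferences: the optimum is at the kink where x/1 = y/1, i.e. y = x.
Budget: p_x·x + p_y·x = M, so (p_x + p_y)·x = M.
Demand: x*(p_x,p_y,M) = M/(p_x + p_y), y* = M/(p_x + p_y).
Here 9 + 2.84 = 11.84, giving x* = 1.3514.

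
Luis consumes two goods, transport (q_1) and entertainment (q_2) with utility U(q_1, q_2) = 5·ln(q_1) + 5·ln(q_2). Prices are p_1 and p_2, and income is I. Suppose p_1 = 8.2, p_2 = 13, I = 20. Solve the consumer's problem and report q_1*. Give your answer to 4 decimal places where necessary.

Tangency: MRS = q_2/q_1 = p_1/p_2.
Rearranging, p_2·q_2 = p_1·q_1. Substituting into the budget gives p_1·q_1·(1 + 1) = I.
Demand: q_1*(p_1,p_2,I) = 0.5·I/p_1 and q_2* = 0.5·I/p_2.
At p_1=8.2, p_2=13, I=20: q_1* = 0.5·20/8.2 = 1.2195.

q_1* = 1.2195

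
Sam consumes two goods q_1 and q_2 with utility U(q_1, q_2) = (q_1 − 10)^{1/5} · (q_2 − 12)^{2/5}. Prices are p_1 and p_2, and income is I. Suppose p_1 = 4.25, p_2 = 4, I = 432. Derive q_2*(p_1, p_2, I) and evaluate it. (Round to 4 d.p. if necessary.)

q_2* = 68.9167

Let q_1' = q_1−10, q_2' = q_2−12. MRS = (1/2)·q_2'/q_1' = p_1/p_2.
After buying the subsistence bundle (10, 12), a share 1/3 of the remaining income goes to q_1: q_1* = 10 + 1/3·(I − 10p_1 − 12p_2)/p_1.
Discretionary income = 432 − 10·4.25 − 12·4 = 341.5; q_2* = 12 + 2/3·341.5/4 = 68.9167.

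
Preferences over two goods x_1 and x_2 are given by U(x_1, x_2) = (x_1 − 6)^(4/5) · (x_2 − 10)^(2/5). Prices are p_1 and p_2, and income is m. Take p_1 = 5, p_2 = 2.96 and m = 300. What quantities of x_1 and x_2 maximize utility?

x_1* = 38.0533, x_2* = 37.0721

This is Cobb-Douglas in (x_1−6, x_2−10): tangency gives 0.8·p_2·(x_2−10) = 0.4·p_1·(x_1−6).
After buying the subsistence bundle (6, 10), a share 2/3 of the remaining income goes to x_1: x_1* = 6 + 2/3·(m − 6p_1 − 10p_2)/p_1.
Discretionary income = 300 − 6·5 − 10·2.96 = 240.4; x_1* = 6 + 2/3·240.4/5 = 38.0533; x_2* = 10 + 1/3·240.4/2.96 = 37.0721.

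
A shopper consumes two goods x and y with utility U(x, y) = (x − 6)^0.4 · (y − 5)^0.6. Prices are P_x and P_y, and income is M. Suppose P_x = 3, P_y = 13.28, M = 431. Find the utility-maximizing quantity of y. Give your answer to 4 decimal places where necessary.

Discretionary income = 431 − 6·3 − 5·13.28 = 346.6; y* = 5 + 0.6·346.6/13.28 = 20.6596.

y* = 20.6596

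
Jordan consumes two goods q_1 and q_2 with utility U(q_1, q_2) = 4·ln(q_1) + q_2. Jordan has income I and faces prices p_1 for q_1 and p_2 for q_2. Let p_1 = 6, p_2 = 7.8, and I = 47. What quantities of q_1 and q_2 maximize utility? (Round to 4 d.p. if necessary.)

Set MRS = p_1/p_2: (4/q_1)/1 = p_1/p_2.
So q_1*(p_1,p_2) = 4·p_2/p_1, independent of income; and q_2* = (I − 4·p_2)/p_2.
At the given prices: q_1* = 4·7.8/6 = 5.2, and q_2* = 2.0256.

q_1* = 5.2, q_2* = 2.0256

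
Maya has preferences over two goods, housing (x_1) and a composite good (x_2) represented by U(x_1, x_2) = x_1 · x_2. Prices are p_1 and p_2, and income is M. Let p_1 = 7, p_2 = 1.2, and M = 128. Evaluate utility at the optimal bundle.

V = 487.619

The MRS is x_2/x_1. Set MRS = p_1/p_2.
So p_2·x_2 = p_1·x_1; combined with the budget, a share 0.5 of income goes to x_1.
Demand: x_1*(p_1,p_2,M) = 0.5·M/p_1 and x_2* = 0.5·M/p_2.
At p_1=7, p_2=1.2, M=128: x_1* = 0.5·128/7 = 9.1429, x_2* = 53.3333.
Utility at the optimum: U(9.1429, 53.3333) = 487.619.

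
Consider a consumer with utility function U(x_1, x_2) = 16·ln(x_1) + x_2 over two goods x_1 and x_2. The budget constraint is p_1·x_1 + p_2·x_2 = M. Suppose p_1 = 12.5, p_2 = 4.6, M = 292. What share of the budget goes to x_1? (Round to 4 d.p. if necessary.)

share on x_1 = 0.2521

MU_x_1 = 16/x_1, MU_x_2 = 1. Tangency: 16/x_1 = p_1/p_2.
So x_1*(p_1,p_2) = 16·p_2/p_1, independent of income; and x_2* = (M − 16·p_2)/p_2.
At the given prices: x_1* = 16·4.6/12.5 = 5.888, and x_2* = 47.4783.
Expenditure on x_1: 12.5·5.888 = 73.6; share = 0.2521.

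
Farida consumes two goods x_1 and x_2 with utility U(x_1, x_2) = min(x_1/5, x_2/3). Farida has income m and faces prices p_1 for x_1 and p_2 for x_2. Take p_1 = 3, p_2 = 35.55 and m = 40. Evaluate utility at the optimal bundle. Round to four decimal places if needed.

Leontief preferences: the optimum is at the kink where x_1/5 = x_2/3, i.e. x_2 = (3/5)·x_1.
Budget: p_1·x_1 + p_2·(3/5)·x_1 = m, so (5·p_1 + 3·p_2)·x_1 = 5·m.
Demand: x_1*(p_1,p_2,m) = 5·m/(5·p_1 + 3·p_2), x_2* = 3·m/(5·p_1 + 3·p_2).
Here 5·3 + 3·35.55 = 121.65, giving x_1* = 1.6441 and x_2* = 0.9864.
Utility at the optimum: U(1.6441, 0.9864) = 0.3288.

V = 0.3288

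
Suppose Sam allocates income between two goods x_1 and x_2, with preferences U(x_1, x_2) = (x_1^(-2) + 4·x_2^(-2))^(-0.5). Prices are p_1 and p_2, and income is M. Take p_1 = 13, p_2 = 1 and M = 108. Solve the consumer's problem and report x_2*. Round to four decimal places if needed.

x_2* = 24.0915

MU_x_1 ∝ x_1^(-3), MU_x_2 ∝ 4·x_2^(-3), so MRS = (1/4)·(x_2/x_1)^(3) = p_1/p_2.
Hence x_2/x_1 = (4·p_1/p_2)^(1/(3)), i.e. raised to the 1/3 power.
With the ratio pinned down, the budget gives x_1* = M/(p_1 + p_2·(x_2/x_1)) and x_2* = (x_2/x_1)·x_1*.
Numerically x_2/x_1 = 3.732511, so x_1* = 108/(13 + 1·3.732511) = 6.4545 and x_2* = 3.732511·6.4545 = 24.0915.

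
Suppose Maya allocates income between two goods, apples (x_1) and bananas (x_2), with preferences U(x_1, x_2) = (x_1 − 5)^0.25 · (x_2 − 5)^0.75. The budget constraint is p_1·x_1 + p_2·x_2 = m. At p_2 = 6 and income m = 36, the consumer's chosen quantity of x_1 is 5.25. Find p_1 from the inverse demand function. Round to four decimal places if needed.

This is Cobb-Douglas in (x_1−5, x_2−5): tangency gives 0.25·p_2·(x_2−5) = 0.75·p_1·(x_1−5).
After buying the subsistence bundle (5, 5), a share 0.25 of the remaining income goes to x_1: x_1* = 5 + 0.25·(m − 5p_1 − 5p_2)/p_1.
Set x_1* = 5.25 in the demand function and solve for p_1: p_1 = 1.

p_1 = 1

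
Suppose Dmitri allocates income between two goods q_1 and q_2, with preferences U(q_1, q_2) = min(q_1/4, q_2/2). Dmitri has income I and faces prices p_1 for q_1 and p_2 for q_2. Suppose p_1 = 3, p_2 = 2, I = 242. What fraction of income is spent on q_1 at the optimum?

Here 4·3 + 2·2 = 16, giving q_1* = 60.5 and q_2* = 30.25.
Expenditure on q_1: 3·60.5 = 181.5; share = 0.75.

share on q_1 = 0.75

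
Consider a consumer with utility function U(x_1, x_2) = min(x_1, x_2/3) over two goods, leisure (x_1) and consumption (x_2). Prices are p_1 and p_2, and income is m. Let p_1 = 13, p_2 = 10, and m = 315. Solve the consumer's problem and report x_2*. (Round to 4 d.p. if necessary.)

x_2* = 21.9767

With perfect complements, no substitution: consume in ratio x_1:x_2 = 1:3.
Budget: p_1·x_1 + p_2·3·x_1 = m, so (p_1 + 3·p_2)·x_1 = m.
Demand: x_1*(p_1,p_2,m) = m/(p_1 + 3·p_2), x_2* = 3·m/(p_1 + 3·p_2).
Here 13 + 3·10 = 43, giving x_2* = 21.9767.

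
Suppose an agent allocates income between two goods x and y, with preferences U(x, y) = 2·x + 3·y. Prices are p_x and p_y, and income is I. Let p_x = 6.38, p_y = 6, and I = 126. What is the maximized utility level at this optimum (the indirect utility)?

V = 63

Linear utility — the consumer picks whichever good has higher MU/price: 2/6.38 = 0.3135 vs 3/6 = 0.5.
y gives more utility per dollar, so spend all income on y: y* = I/p_y, x* = 0.
Numerically: x* = 0, y* = 21.
Utility at the optimum: U(0, 21) = 63.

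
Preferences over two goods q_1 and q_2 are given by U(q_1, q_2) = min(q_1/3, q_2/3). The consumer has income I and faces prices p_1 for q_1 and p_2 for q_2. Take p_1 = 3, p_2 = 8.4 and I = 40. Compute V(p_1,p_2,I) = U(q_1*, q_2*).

Leontief preferences: the optimum is at the kink where q_1/3 = q_2/3, i.e. q_2 = q_1.
Budget: p_1·q_1 + p_2·q_1 = I, so (3·p_1 + 3·p_2)·q_1 = 3·I.
Demand: q_1*(p_1,p_2,I) = 3·I/(3·p_1 + 3·p_2), q_2* = 3·I/(3·p_1 + 3·p_2).
Here 3·3 + 3·8.4 = 34.2, giving q_1* = 3.5088 and q_2* = 3.5088.
Utility at the optimum: U(3.5088, 3.5088) = 1.1696.

V = 1.1696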